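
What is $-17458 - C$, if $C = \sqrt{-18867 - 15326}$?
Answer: $-17458 - i \sqrt{34193} \approx -17458.0 - 184.91 i$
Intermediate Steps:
$C = i \sqrt{34193}$ ($C = \sqrt{-34193} = i \sqrt{34193} \approx 184.91 i$)
$-17458 - C = -17458 - i \sqrt{34193}$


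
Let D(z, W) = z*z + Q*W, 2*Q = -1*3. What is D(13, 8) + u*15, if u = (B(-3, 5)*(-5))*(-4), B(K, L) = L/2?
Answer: 907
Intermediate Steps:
B(K, L) = L/2 (B(K, L) = L*(1/2) = L/2)
Q = -3/2 (Q = (-1*3)/2 = (1/2)*(-3) = -3/2 ≈ -1.5000)
D(z, W) = z**2 - 3*W/2 (D(z, W) = z*z - 3*W/2 = z**2 - 3*W/2)
u = 50 (u = (((1/2)*5)*(-5))*(-4) = ((5/2)*(-5))*(-4) = -25/2*(-4) = 50)
D(13, 8) + u*15 = (13**2 - 3/2*8) + 50*15 = (169 - 12) + 750 = 157 + 750 = 907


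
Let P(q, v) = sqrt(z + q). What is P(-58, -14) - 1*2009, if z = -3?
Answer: -2009 + I*sqrt(61) ≈ -2009.0 + 7.8102*I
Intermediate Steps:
P(q, v) = sqrt(-3 + q)
P(-58, -14) - 1*2009 = sqrt(-3 - 58) - 1*2009 = sqrt(-61) - 2009 = I*sqrt(61) - 2009 = -2009 + I*sqrt(61)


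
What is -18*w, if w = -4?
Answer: 72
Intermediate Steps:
-18*w = -18*(-4) = 72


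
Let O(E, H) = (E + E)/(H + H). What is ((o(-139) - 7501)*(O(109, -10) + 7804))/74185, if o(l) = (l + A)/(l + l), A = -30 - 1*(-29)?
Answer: -81248444739/103117150 ≈ -787.92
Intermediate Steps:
O(E, H) = E/H (O(E, H) = (2*E)/((2*H)) = (2*E)*(1/(2*H)) = E/H)
A = -1 (A = -30 + 29 = -1)
o(l) = (-1 + l)/(2*l) (o(l) = (l - 1)/(l + l) = (-1 + l)/((2*l)) = (-1 + l)*(1/(2*l)) = (-1 + l)/(2*l))
((o(-139) - 7501)*(O(109, -10) + 7804))/74185 = (((1/2)*(-1 - 139)/(-139) - 7501)*(109/(-10) + 7804))/74185 = (((1/2)*(-1/139)*(-140) - 7501)*(109*(-1/10) + 7804))*(1/74185) = ((70/139 - 7501)*(-109/10 + 7804))*(1/74185) = -1042569/139*77931/10*(1/74185) = -81248444739/1390*1/74185 = -81248444739/103117150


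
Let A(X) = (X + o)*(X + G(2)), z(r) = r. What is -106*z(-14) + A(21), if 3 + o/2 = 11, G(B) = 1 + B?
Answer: 2372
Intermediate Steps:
o = 16 (o = -6 + 2*11 = -6 + 22 = 16)
A(X) = (3 + X)*(16 + X) (A(X) = (X + 16)*(X + (1 + 2)) = (16 + X)*(X + 3) = (16 + X)*(3 + X) = (3 + X)*(16 + X))
-106*z(-14) + A(21) = -106*(-14) + (48 + 21**2 + 19*21) = 1484 + (48 + 441 + 399) = 1484 + 888 = 2372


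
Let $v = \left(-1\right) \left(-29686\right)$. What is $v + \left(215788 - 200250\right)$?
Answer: $45224$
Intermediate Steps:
$v = 29686$
$v + \left(215788 - 200250\right) = 29686 + \left(215788 - 200250\right) = 29686 + 15538 = 45224$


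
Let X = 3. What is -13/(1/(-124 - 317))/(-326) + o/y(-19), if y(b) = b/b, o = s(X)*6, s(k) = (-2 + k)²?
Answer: -3777/326 ≈ -11.586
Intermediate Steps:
o = 6 (o = (-2 + 3)²*6 = 1²*6 = 1*6 = 6)
y(b) = 1
-13/(1/(-124 - 317))/(-326) + o/y(-19) = -13/(1/(-124 - 317))/(-326) + 6/1 = -13/(1/(-441))*(-1/326) + 6*1 = -13/(-1/441)*(-1/326) + 6 = -13*(-441)*(-1/326) + 6 = 5733*(-1/326) + 6 = -5733/326 + 6 = -3777/326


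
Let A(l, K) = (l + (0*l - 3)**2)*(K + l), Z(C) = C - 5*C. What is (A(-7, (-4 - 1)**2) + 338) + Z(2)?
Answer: 366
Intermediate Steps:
Z(C) = -4*C
A(l, K) = (9 + l)*(K + l) (A(l, K) = (l + (0 - 3)**2)*(K + l) = (l + (-3)**2)*(K + l) = (l + 9)*(K + l) = (9 + l)*(K + l))
(A(-7, (-4 - 1)**2) + 338) + Z(2) = (((-7)**2 + 9*(-4 - 1)**2 + 9*(-7) + (-4 - 1)**2*(-7)) + 338) - 4*2 = ((49 + 9*(-5)**2 - 63 + (-5)**2*(-7)) + 338) - 8 = ((49 + 9*25 - 63 + 25*(-7)) + 338) - 8 = ((49 + 225 - 63 - 175) + 338) - 8 = (36 + 338) - 8 = 374 - 8 = 366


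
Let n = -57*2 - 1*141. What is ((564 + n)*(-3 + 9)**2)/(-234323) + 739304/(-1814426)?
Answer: -96709803008/212580871799 ≈ -0.45493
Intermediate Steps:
n = -255 (n = -114 - 141 = -255)
((564 + n)*(-3 + 9)**2)/(-234323) + 739304/(-1814426) = ((564 - 255)*(-3 + 9)**2)/(-234323) + 739304/(-1814426) = (309*6**2)*(-1/234323) + 739304*(-1/1814426) = (309*36)*(-1/234323) - 369652/907213 = 11124*(-1/234323) - 369652/907213 = -11124/234323 - 369652/907213 = -96709803008/212580871799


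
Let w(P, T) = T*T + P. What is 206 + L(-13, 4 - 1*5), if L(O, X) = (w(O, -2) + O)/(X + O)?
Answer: 1453/7 ≈ 207.57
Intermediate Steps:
w(P, T) = P + T² (w(P, T) = T² + P = P + T²)
L(O, X) = (4 + 2*O)/(O + X) (L(O, X) = ((O + (-2)²) + O)/(X + O) = ((O + 4) + O)/(O + X) = ((4 + O) + O)/(O + X) = (4 + 2*O)/(O + X))
206 + L(-13, 4 - 1*5) = 206 + 2*(2 - 13)/(-13 + (4 - 1*5)) = 206 + 2*(-11)/(-13 + (4 - 5)) = 206 + 2*(-11)/(-13 - 1) = 206 + 2*(-11)/(-14) = 206 + 2*(-1/14)*(-11) = 206 + 11/7 = 1453/7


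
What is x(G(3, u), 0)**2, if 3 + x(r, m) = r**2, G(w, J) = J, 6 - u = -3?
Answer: 6084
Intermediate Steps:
u = 9 (u = 6 - 1*(-3) = 6 + 3 = 9)
x(r, m) = -3 + r**2
x(G(3, u), 0)**2 = (-3 + 9**2)**2 = (-3 + 81)**2 = 78**2 = 6084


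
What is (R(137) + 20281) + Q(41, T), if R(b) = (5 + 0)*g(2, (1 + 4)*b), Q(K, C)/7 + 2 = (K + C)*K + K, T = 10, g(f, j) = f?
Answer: 35201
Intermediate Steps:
Q(K, C) = -14 + 7*K + 7*K*(C + K) (Q(K, C) = -14 + 7*((K + C)*K + K) = -14 + 7*((C + K)*K + K) = -14 + 7*(K*(C + K) + K) = -14 + 7*(K + K*(C + K)) = -14 + (7*K + 7*K*(C + K)) = -14 + 7*K + 7*K*(C + K))
R(b) = 10 (R(b) = (5 + 0)*2 = 5*2 = 10)
(R(137) + 20281) + Q(41, T) = (10 + 20281) + (-14 + 7*41 + 7*41**2 + 7*10*41) = 20291 + (-14 + 287 + 7*1681 + 2870) = 20291 + (-14 + 287 + 11767 + 2870) = 20291 + 14910 = 35201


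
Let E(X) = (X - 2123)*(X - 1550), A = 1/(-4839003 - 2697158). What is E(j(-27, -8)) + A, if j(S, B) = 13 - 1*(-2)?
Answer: 24385359040579/7536161 ≈ 3.2358e+6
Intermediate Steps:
j(S, B) = 15 (j(S, B) = 13 + 2 = 15)
A = -1/7536161 (A = 1/(-7536161) = -1/7536161 ≈ -1.3269e-7)
E(X) = (-2123 + X)*(-1550 + X)
E(j(-27, -8)) + A = (3290650 + 15**2 - 3673*15) - 1/7536161 = (3290650 + 225 - 55095) - 1/7536161 = 3235780 - 1/7536161 = 24385359040579/7536161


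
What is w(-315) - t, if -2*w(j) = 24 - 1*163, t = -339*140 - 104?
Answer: 95267/2 ≈ 47634.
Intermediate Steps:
t = -47564 (t = -47460 - 104 = -47564)
w(j) = 139/2 (w(j) = -(24 - 1*163)/2 = -(24 - 163)/2 = -1/2*(-139) = 139/2)
w(-315) - t = 139/2 - 1*(-47564) = 139/2 + 47564 = 95267/2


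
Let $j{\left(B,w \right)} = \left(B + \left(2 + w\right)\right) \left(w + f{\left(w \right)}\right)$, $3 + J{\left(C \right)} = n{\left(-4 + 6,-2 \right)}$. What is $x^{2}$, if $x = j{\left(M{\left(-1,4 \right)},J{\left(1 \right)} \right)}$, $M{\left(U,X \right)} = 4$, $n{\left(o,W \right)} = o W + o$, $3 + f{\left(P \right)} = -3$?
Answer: $121$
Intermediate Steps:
$f{\left(P \right)} = -6$ ($f{\left(P \right)} = -3 - 3 = -6$)
$n{\left(o,W \right)} = o + W o$ ($n{\left(o,W \right)} = W o + o = o + W o$)
$J{\left(C \right)} = -5$ ($J{\left(C \right)} = -3 + \left(-4 + 6\right) \left(1 - 2\right) = -3 + 2 \left(-1\right) = -3 - 2 = -5$)
$j{\left(B,w \right)} = \left(-6 + w\right) \left(2 + B + w\right)$ ($j{\left(B,w \right)} = \left(B + \left(2 + w\right)\right) \left(w - 6\right) = \left(2 + B + w\right) \left(-6 + w\right) = \left(-6 + w\right) \left(2 + B + w\right)$)
$x = -11$ ($x = -12 + \left(-5\right)^{2} - 24 - -20 + 4 \left(-5\right) = -12 + 25 - 24 + 20 - 20 = -11$)
$x^{2} = \left(-11\right)^{2} = 121$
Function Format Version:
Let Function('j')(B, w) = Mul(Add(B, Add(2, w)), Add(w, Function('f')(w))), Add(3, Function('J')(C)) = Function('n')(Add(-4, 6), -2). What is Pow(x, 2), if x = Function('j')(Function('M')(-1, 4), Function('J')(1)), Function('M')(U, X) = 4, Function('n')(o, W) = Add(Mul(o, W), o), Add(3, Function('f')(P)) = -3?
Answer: 121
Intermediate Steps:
Function('f')(P) = -6 (Function('f')(P) = Add(-3, -3) = -6)
Function('n')(o, W) = Add(o, Mul(W, o)) (Function('n')(o, W) = Add(Mul(W, o), o) = Add(o, Mul(W, o)))
Function('J')(C) = -5 (Function('J')(C) = Add(-3, Mul(Add(-4, 6), Add(1, -2))) = Add(-3, Mul(2, -1)) = Add(-3, -2) = -5)
Function('j')(B, w) = Mul(Add(-6, w), Add(2, B, w)) (Function('j')(B, w) = Mul(Add(B, Add(2, w)), Add(w, -6)) = Mul(Add(2, B, w), Add(-6, w)) = Mul(Add(-6, w), Add(2, B, w)))
x = -11 (x = Add(-12, Pow(-5, 2), Mul(-6, 4), Mul(-4, -5), Mul(4, -5)) = Add(-12, 25, -24, 20, -20) = -11)
Pow(x, 2) = Pow(-11, 2) = 121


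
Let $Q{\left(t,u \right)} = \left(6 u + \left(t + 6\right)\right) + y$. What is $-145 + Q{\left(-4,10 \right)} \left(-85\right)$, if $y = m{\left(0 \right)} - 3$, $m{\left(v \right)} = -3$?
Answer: $-4905$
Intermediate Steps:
$y = -6$ ($y = -3 - 3 = -6$)
$Q{\left(t,u \right)} = t + 6 u$ ($Q{\left(t,u \right)} = \left(6 u + \left(t + 6\right)\right) - 6 = \left(6 u + \left(6 + t\right)\right) - 6 = \left(6 + t + 6 u\right) - 6 = t + 6 u$)
$-145 + Q{\left(-4,10 \right)} \left(-85\right) = -145 + \left(-4 + 6 \cdot 10\right) \left(-85\right) = -145 + \left(-4 + 60\right) \left(-85\right) = -145 + 56 \left(-85\right) = -145 - 4760 = -4905$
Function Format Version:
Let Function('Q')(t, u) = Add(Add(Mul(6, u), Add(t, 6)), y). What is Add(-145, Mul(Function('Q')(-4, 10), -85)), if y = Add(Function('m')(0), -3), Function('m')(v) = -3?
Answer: -4905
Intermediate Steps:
y = -6 (y = Add(-3, -3) = -6)
Function('Q')(t, u) = Add(t, Mul(6, u)) (Function('Q')(t, u) = Add(Add(Mul(6, u), Add(t, 6)), -6) = Add(Add(Mul(6, u), Add(6, t)), -6) = Add(Add(6, t, Mul(6, u)), -6) = Add(t, Mul(6, u)))
Add(-145, Mul(Function('Q')(-4, 10), -85)) = Add(-145, Mul(Add(-4, Mul(6, 10)), -85)) = Add(-145, Mul(Add(-4, 60), -85)) = Add(-145, Mul(56, -85)) = Add(-145, -4760) = -4905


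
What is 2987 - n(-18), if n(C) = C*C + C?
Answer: 2681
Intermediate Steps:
n(C) = C + C**2 (n(C) = C**2 + C = C + C**2)
2987 - n(-18) = 2987 - (-18)*(1 - 18) = 2987 - (-18)*(-17) = 2987 - 1*306 = 2987 - 306 = 2681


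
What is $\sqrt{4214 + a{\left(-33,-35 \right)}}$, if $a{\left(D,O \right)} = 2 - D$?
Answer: $\sqrt{4249} \approx 65.184$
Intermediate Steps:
$\sqrt{4214 + a{\left(-33,-35 \right)}} = \sqrt{4214 + \left(2 - -33\right)} = \sqrt{4214 + \left(2 + 33\right)} = \sqrt{4214 + 35} = \sqrt{4249}$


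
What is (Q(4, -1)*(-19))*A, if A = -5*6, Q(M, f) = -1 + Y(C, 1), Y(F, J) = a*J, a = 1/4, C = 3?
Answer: -855/2 ≈ -427.50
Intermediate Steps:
a = 1/4 ≈ 0.25000
Y(F, J) = J/4
Q(M, f) = -3/4 (Q(M, f) = -1 + (1/4)*1 = -1 + 1/4 = -3/4)
A = -30
(Q(4, -1)*(-19))*A = -3/4*(-19)*(-30) = (57/4)*(-30) = -855/2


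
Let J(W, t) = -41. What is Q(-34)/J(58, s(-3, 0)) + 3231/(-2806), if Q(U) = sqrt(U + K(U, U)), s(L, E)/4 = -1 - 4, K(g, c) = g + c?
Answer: -3231/2806 - I*sqrt(102)/41 ≈ -1.1515 - 0.24633*I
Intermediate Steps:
K(g, c) = c + g
s(L, E) = -20 (s(L, E) = 4*(-1 - 4) = 4*(-5) = -20)
Q(U) = sqrt(3)*sqrt(U) (Q(U) = sqrt(U + (U + U)) = sqrt(U + 2*U) = sqrt(3*U) = sqrt(3)*sqrt(U))
Q(-34)/J(58, s(-3, 0)) + 3231/(-2806) = (sqrt(3)*sqrt(-34))/(-41) + 3231/(-2806) = (sqrt(3)*(I*sqrt(34)))*(-1/41) + 3231*(-1/2806) = (I*sqrt(102))*(-1/41) - 3231/2806 = -I*sqrt(102)/41 - 3231/2806 = -3231/2806 - I*sqrt(102)/41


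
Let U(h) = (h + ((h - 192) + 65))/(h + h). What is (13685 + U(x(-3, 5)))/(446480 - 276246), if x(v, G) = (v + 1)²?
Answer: 109361/1361872 ≈ 0.080302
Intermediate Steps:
x(v, G) = (1 + v)²
U(h) = (-127 + 2*h)/(2*h) (U(h) = (h + ((-192 + h) + 65))/((2*h)) = (h + (-127 + h))*(1/(2*h)) = (-127 + 2*h)*(1/(2*h)) = (-127 + 2*h)/(2*h))
(13685 + U(x(-3, 5)))/(446480 - 276246) = (13685 + (-127/2 + (1 - 3)²)/((1 - 3)²))/(446480 - 276246) = (13685 + (-127/2 + (-2)²)/((-2)²))/170234 = (13685 + (-127/2 + 4)/4)*(1/170234) = (13685 + (¼)*(-119/2))*(1/170234) = (13685 - 119/8)*(1/170234) = (109361/8)*(1/170234) = 109361/1361872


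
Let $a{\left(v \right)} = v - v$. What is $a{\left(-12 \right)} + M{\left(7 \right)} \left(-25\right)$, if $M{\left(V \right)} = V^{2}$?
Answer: $-1225$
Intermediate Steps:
$a{\left(v \right)} = 0$
$a{\left(-12 \right)} + M{\left(7 \right)} \left(-25\right) = 0 + 7^{2} \left(-25\right) = 0 + 49 \left(-25\right) = 0 - 1225 = -1225$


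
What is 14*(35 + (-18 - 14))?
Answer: 42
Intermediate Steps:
14*(35 + (-18 - 14)) = 14*(35 - 32) = 14*3 = 42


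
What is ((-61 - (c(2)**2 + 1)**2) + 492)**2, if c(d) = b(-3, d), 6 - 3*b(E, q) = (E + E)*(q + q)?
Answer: 95452900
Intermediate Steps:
b(E, q) = 2 - 4*E*q/3 (b(E, q) = 2 - (E + E)*(q + q)/3 = 2 - 2*E*2*q/3 = 2 - 4*E*q/3)
c(d) = 2 + 4*d (c(d) = 2 - 4/3*(-3)*d = 2 + 4*d)
((-61 - (c(2)**2 + 1)**2) + 492)**2 = ((-61 - ((2 + 4*2)**2 + 1)**2) + 492)**2 = ((-61 - ((2 + 8)**2 + 1)**2) + 492)**2 = ((-61 - (10**2 + 1)**2) + 492)**2 = ((-61 - (100 + 1)**2) + 492)**2 = ((-61 - 1*101**2) + 492)**2 = ((-61 - 1*10201) + 492)**2 = ((-61 - 10201) + 492)**2 = (-10262 + 492)**2 = (-9770)**2 = 95452900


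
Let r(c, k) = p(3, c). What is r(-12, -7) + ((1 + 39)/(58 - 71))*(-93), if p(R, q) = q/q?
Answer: 3733/13 ≈ 287.15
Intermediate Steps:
p(R, q) = 1
r(c, k) = 1
r(-12, -7) + ((1 + 39)/(58 - 71))*(-93) = 1 + ((1 + 39)/(58 - 71))*(-93) = 1 + (40/(-13))*(-93) = 1 + (40*(-1/13))*(-93) = 1 - 40/13*(-93) = 1 + 3720/13 = 3733/13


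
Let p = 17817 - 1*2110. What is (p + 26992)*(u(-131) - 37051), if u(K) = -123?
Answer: -1587292626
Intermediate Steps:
p = 15707 (p = 17817 - 2110 = 15707)
(p + 26992)*(u(-131) - 37051) = (15707 + 26992)*(-123 - 37051) = 42699*(-37174) = -1587292626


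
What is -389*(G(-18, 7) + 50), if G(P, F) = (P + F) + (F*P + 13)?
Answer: 28786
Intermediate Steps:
G(P, F) = 13 + F + P + F*P (G(P, F) = (F + P) + (13 + F*P) = 13 + F + P + F*P)
-389*(G(-18, 7) + 50) = -389*((13 + 7 - 18 + 7*(-18)) + 50) = -389*((13 + 7 - 18 - 126) + 50) = -389*(-124 + 50) = -389*(-74) = 28786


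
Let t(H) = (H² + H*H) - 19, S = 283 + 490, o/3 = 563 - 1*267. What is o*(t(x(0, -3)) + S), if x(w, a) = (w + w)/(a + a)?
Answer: 669552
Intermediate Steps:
x(w, a) = w/a (x(w, a) = (2*w)/((2*a)) = (2*w)*(1/(2*a)) = w/a)
o = 888 (o = 3*(563 - 1*267) = 3*(563 - 267) = 3*296 = 888)
S = 773
t(H) = -19 + 2*H² (t(H) = (H² + H²) - 19 = 2*H² - 19 = -19 + 2*H²)
o*(t(x(0, -3)) + S) = 888*((-19 + 2*(0/(-3))²) + 773) = 888*((-19 + 2*(0*(-⅓))²) + 773) = 888*((-19 + 2*0²) + 773) = 888*((-19 + 2*0) + 773) = 888*((-19 + 0) + 773) = 888*(-19 + 773) = 888*754 = 669552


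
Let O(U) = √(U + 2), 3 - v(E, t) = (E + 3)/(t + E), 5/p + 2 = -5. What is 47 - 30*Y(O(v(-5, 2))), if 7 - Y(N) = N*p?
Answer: -163 - 50*√39/7 ≈ -207.61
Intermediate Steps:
p = -5/7 (p = 5/(-2 - 5) = 5/(-7) = 5*(-⅐) = -5/7 ≈ -0.71429)
v(E, t) = 3 - (3 + E)/(E + t) (v(E, t) = 3 - (E + 3)/(t + E) = 3 - (3 + E)/(E + t))
O(U) = √(2 + U)
Y(N) = 7 + 5*N/7 (Y(N) = 7 - N*(-5)/7 = 7 - (-5)*N/7 = 7 + 5*N/7)
47 - 30*Y(O(v(-5, 2))) = 47 - 30*(7 + 5*√(2 + (-3 + 2*(-5) + 3*2)/(-5 + 2))/7) = 47 - 30*(7 + 5*√(2 + (-3 - 10 + 6)/(-3))/7) = 47 - 30*(7 + 5*√(2 - ⅓*(-7))/7) = 47 - 30*(7 + 5*√(2 + 7/3)/7) = 47 - 30*(7 + 5*√(13/3)/7) = 47 - 30*(7 + 5*(√39/3)/7) = 47 - 30*(7 + 5*√39/21) = 47 + (-210 - 50*√39/7) = -163 - 50*√39/7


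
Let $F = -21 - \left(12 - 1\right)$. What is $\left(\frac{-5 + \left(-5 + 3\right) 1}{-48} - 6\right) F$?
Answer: $\frac{562}{3} \approx 187.33$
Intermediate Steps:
$F = -32$ ($F = -21 - 11 = -32$)
$\left(\frac{-5 + \left(-5 + 3\right) 1}{-48} - 6\right) F = \left(\frac{-5 + \left(-5 + 3\right) 1}{-48} - 6\right) \left(-32\right) = \left(\left(-5 - 2\right) \left(- \frac{1}{48}\right) - 6\right) \left(-32\right) = \left(\left(-7\right) \left(- \frac{1}{48}\right) - 6\right) \left(-32\right) = \left(\frac{7}{48} - 6\right) \left(-32\right) = \left(- \frac{281}{48}\right) \left(-32\right) = \frac{562}{3}$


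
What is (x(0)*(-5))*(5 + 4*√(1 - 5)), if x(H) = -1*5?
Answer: 125 + 200*I ≈ 125.0 + 200.0*I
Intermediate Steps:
x(H) = -5
(x(0)*(-5))*(5 + 4*√(1 - 5)) = (-5*(-5))*(5 + 4*√(1 - 5)) = 25*(5 + 4*√(-4)) = 25*(5 + 4*(2*I)) = 25*(5 + 8*I) = 125 + 200*I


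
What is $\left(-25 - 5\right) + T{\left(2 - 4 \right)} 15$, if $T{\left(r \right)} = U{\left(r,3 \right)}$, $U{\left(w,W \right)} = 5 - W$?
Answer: $0$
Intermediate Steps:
$T{\left(r \right)} = 2$ ($T{\left(r \right)} = 5 - 3 = 2$)
$\left(-25 - 5\right) + T{\left(2 - 4 \right)} 15 = \left(-25 - 5\right) + 2 \cdot 15 = \left(-25 - 5\right) + 30 = -30 + 30 = 0$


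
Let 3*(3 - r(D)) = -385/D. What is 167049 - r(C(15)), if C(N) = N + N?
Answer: 3006751/18 ≈ 1.6704e+5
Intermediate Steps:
C(N) = 2*N
r(D) = 3 + 385/(3*D) (r(D) = 3 - (-385)/(3*D) = 3 + 385/(3*D))
167049 - r(C(15)) = 167049 - (3 + 385/(3*((2*15)))) = 167049 - (3 + (385/3)/30) = 167049 - (3 + (385/3)*(1/30)) = 167049 - (3 + 77/18) = 167049 - 1*131/18 = 167049 - 131/18 = 3006751/18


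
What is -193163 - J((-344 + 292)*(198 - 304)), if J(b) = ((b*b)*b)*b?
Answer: -923074674229899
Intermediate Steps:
J(b) = b**4 (J(b) = (b**2*b)*b = b**3*b = b**4)
-193163 - J((-344 + 292)*(198 - 304)) = -193163 - ((-344 + 292)*(198 - 304))**4 = -193163 - (-52*(-106))**4 = -193163 - 1*5512**4 = -193163 - 1*923074674036736 = -193163 - 923074674036736 = -923074674229899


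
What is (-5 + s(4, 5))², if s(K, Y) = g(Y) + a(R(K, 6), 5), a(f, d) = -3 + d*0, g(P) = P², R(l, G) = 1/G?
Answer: 289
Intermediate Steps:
a(f, d) = -3 (a(f, d) = -3 + 0 = -3)
s(K, Y) = -3 + Y² (s(K, Y) = Y² - 3 = -3 + Y²)
(-5 + s(4, 5))² = (-5 + (-3 + 5²))² = (-5 + (-3 + 25))² = (-5 + 22)² = 17² = 289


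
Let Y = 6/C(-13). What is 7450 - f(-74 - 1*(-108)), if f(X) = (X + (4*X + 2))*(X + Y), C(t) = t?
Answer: 21858/13 ≈ 1681.4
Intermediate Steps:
Y = -6/13 (Y = 6/(-13) = 6*(-1/13) = -6/13 ≈ -0.46154)
f(X) = (2 + 5*X)*(-6/13 + X) (f(X) = (X + (4*X + 2))*(X - 6/13) = (X + (2 + 4*X))*(-6/13 + X) = (2 + 5*X)*(-6/13 + X))
7450 - f(-74 - 1*(-108)) = 7450 - (-12/13 + 5*(-74 - 1*(-108))² - 4*(-74 - 1*(-108))/13) = 7450 - (-12/13 + 5*(-74 + 108)² - 4*(-74 + 108)/13) = 7450 - (-12/13 + 5*34² - 4/13*34) = 7450 - (-12/13 + 5*1156 - 136/13) = 7450 - (-12/13 + 5780 - 136/13) = 7450 - 1*74992/13 = 7450 - 74992/13 = 21858/13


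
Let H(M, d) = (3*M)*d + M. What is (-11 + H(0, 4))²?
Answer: 121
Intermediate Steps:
H(M, d) = M + 3*M*d (H(M, d) = 3*M*d + M = M + 3*M*d)
(-11 + H(0, 4))² = (-11 + 0*(1 + 3*4))² = (-11 + 0*(1 + 12))² = (-11 + 0*13)² = (-11 + 0)² = (-11)² = 121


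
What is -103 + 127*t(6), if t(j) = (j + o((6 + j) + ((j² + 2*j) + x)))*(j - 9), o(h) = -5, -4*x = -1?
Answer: -484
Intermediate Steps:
x = ¼ (x = -¼*(-1) = ¼ ≈ 0.25000)
t(j) = (-9 + j)*(-5 + j) (t(j) = (j - 5)*(j - 9) = (-5 + j)*(-9 + j) = (-9 + j)*(-5 + j))
-103 + 127*t(6) = -103 + 127*(45 + 6² - 14*6) = -103 + 127*(45 + 36 - 84) = -103 + 127*(-3) = -103 - 381 = -484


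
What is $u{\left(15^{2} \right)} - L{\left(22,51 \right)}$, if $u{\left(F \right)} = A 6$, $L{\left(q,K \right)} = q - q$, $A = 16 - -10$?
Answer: $156$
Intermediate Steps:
$A = 26$ ($A = 16 + 10 = 26$)
$L{\left(q,K \right)} = 0$
$u{\left(F \right)} = 156$ ($u{\left(F \right)} = 26 \cdot 6 = 156$)
$u{\left(15^{2} \right)} - L{\left(22,51 \right)} = 156 - 0 = 156 + 0 = 156$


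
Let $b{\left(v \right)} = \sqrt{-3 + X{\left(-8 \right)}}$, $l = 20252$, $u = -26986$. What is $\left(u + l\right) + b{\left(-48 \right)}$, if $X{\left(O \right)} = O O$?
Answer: $-6734 + \sqrt{61} \approx -6726.2$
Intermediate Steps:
$X{\left(O \right)} = O^{2}$
$b{\left(v \right)} = \sqrt{61}$ ($b{\left(v \right)} = \sqrt{-3 + \left(-8\right)^{2}} = \sqrt{-3 + 64} = \sqrt{61}$)
$\left(u + l\right) + b{\left(-48 \right)} = \left(-26986 + 20252\right) + \sqrt{61} = -6734 + \sqrt{61}$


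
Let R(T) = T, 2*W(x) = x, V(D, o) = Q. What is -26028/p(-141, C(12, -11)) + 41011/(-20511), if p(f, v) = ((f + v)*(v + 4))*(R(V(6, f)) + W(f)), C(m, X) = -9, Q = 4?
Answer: -503854439/340995375 ≈ -1.4776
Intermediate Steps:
V(D, o) = 4
W(x) = x/2
p(f, v) = (4 + v)*(4 + f/2)*(f + v) (p(f, v) = ((f + v)*(v + 4))*(4 + f/2) = ((f + v)*(4 + v))*(4 + f/2) = ((4 + v)*(f + v))*(4 + f/2) = (4 + v)*(4 + f/2)*(f + v))
-26028/p(-141, C(12, -11)) + 41011/(-20511) = -26028/(2*(-141)² + 4*(-9)² + 16*(-141) + 16*(-9) + (½)*(-141)*(-9)² + (½)*(-9)*(-141)² + 6*(-141)*(-9)) + 41011/(-20511) = -26028/(2*19881 + 4*81 - 2256 - 144 + (½)*(-141)*81 + (½)*(-9)*19881 + 7614) + 41011*(-1/20511) = -26028/(39762 + 324 - 2256 - 144 - 11421/2 - 178929/2 + 7614) - 41011/20511 = -26028/(-49875) - 41011/20511 = -26028*(-1/49875) - 41011/20511 = 8676/16625 - 41011/20511 = -503854439/340995375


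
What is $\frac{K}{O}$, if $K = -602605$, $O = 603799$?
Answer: $- \frac{602605}{603799} \approx -0.99802$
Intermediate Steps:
$\frac{K}{O} = - \frac{602605}{603799}$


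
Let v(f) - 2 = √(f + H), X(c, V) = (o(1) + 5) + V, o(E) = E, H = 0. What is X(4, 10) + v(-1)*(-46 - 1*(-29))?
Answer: -18 - 17*I ≈ -18.0 - 17.0*I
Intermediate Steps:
X(c, V) = 6 + V (X(c, V) = (1 + 5) + V = 6 + V)
v(f) = 2 + √f (v(f) = 2 + √(f + 0) = 2 + √f)
X(4, 10) + v(-1)*(-46 - 1*(-29)) = (6 + 10) + (2 + √(-1))*(-46 - 1*(-29)) = 16 + (2 + I)*(-46 + 29) = 16 + (2 + I)*(-17) = 16 + (-34 - 17*I) = -18 - 17*I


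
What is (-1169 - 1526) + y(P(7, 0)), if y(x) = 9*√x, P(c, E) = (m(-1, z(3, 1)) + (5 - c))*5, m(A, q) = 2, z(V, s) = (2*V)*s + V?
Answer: -2695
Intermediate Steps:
z(V, s) = V + 2*V*s (z(V, s) = 2*V*s + V = V + 2*V*s)
P(c, E) = 35 - 5*c (P(c, E) = (2 + (5 - c))*5 = (7 - c)*5 = 35 - 5*c)
(-1169 - 1526) + y(P(7, 0)) = (-1169 - 1526) + 9*√(35 - 5*7) = -2695 + 9*√(35 - 35) = -2695 + 9*√0 = -2695 + 9*0 = -2695 + 0 = -2695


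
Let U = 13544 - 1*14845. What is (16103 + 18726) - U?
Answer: 36130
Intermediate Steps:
U = -1301 (U = 13544 - 14845 = -1301)
(16103 + 18726) - U = (16103 + 18726) - 1*(-1301) = 34829 + 1301 = 36130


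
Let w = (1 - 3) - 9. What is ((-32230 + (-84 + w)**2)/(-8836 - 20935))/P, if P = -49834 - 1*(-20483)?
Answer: -3315/124829803 ≈ -2.6556e-5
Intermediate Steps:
w = -11 (w = -2 - 9 = -11)
P = -29351 (P = -49834 + 20483 = -29351)
((-32230 + (-84 + w)**2)/(-8836 - 20935))/P = ((-32230 + (-84 - 11)**2)/(-8836 - 20935))/(-29351) = ((-32230 + (-95)**2)/(-29771))*(-1/29351) = ((-32230 + 9025)*(-1/29771))*(-1/29351) = -23205*(-1/29771)*(-1/29351) = (3315/4253)*(-1/29351) = -3315/124829803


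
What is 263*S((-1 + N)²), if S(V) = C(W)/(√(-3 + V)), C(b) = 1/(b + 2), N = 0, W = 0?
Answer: -263*I*√2/4 ≈ -92.984*I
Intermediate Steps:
C(b) = 1/(2 + b)
S(V) = 1/(2*√(-3 + V)) (S(V) = 1/((2 + 0)*(√(-3 + V))) = 1/(2*√(-3 + V)))
263*S((-1 + N)²) = 263*(1/(2*√(-3 + (-1 + 0)²))) = 263*(1/(2*√(-3 + (-1)²))) = 263*(1/(2*√(-3 + 1))) = 263*(1/(2*√(-2))) = 263*((-I*√2/2)/2) = 263*(-I*√2/4) = -263*I*√2/4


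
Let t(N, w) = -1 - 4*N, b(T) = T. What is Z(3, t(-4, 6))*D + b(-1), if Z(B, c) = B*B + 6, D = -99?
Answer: -1486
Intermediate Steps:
Z(B, c) = 6 + B² (Z(B, c) = B² + 6 = 6 + B²)
Z(3, t(-4, 6))*D + b(-1) = (6 + 3²)*(-99) - 1 = (6 + 9)*(-99) - 1 = 15*(-99) - 1 = -1485 - 1 = -1486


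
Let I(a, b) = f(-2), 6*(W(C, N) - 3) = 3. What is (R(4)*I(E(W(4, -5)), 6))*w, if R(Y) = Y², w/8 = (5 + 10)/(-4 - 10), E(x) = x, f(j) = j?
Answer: 1920/7 ≈ 274.29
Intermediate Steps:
W(C, N) = 7/2 (W(C, N) = 3 + (⅙)*3 = 3 + ½ = 7/2)
I(a, b) = -2
w = -60/7 (w = 8*((5 + 10)/(-4 - 10)) = 8*(15/(-14)) = 8*(15*(-1/14)) = 8*(-15/14) = -60/7 ≈ -8.5714)
(R(4)*I(E(W(4, -5)), 6))*w = (4²*(-2))*(-60/7) = (16*(-2))*(-60/7) = -32*(-60/7) = 1920/7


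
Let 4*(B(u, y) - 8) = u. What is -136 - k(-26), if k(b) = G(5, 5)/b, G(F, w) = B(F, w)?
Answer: -14107/104 ≈ -135.64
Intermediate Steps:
B(u, y) = 8 + u/4
G(F, w) = 8 + F/4
k(b) = 37/(4*b) (k(b) = (8 + (¼)*5)/b = (8 + 5/4)/b = 37/(4*b))
-136 - k(-26) = -136 - 37/(4*(-26)) = -136 - 37*(-1)/(4*26) = -136 - 1*(-37/104) = -136 + 37/104 = -14107/104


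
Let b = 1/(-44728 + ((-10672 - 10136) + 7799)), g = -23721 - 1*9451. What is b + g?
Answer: -1915251765/57737 ≈ -33172.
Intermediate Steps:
g = -33172 (g = -23721 - 9451 = -33172)
b = -1/57737 (b = 1/(-44728 + (-20808 + 7799)) = 1/(-44728 - 13009) = 1/(-57737) = -1/57737 ≈ -1.7320e-5)
b + g = -1/57737 - 33172 = -1915251765/57737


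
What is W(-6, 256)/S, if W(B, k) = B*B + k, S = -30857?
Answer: -292/30857 ≈ -0.0094630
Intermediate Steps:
W(B, k) = k + B**2 (W(B, k) = B**2 + k = k + B**2)
W(-6, 256)/S = (256 + (-6)**2)/(-30857) = (256 + 36)*(-1/30857) = 292*(-1/30857) = -292/30857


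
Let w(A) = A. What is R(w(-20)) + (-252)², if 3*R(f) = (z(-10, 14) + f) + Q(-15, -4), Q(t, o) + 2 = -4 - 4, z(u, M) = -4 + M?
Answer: 190492/3 ≈ 63497.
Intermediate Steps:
Q(t, o) = -10 (Q(t, o) = -2 + (-4 - 4) = -2 - 8 = -10)
R(f) = f/3 (R(f) = (((-4 + 14) + f) - 10)/3 = ((10 + f) - 10)/3 = f/3)
R(w(-20)) + (-252)² = (⅓)*(-20) + (-252)² = -20/3 + 63504 = 190492/3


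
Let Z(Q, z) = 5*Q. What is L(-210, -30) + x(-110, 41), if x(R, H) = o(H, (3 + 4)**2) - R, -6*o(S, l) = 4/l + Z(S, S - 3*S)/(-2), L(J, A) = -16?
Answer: 65309/588 ≈ 111.07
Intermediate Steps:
o(S, l) = -2/(3*l) + 5*S/12 (o(S, l) = -(4/l + (5*S)/(-2))/6 = -(4/l + (5*S)*(-1/2))/6 = -(4/l - 5*S/2)/6 = -2/(3*l) + 5*S/12)
x(R, H) = -2/147 - R + 5*H/12 (x(R, H) = (-8 + 5*H*(3 + 4)**2)/(12*((3 + 4)**2)) - R = (-8 + 5*H*7**2)/(12*(7**2)) - R = (1/12)*(-8 + 5*H*49)/49 - R = (1/12)*(1/49)*(-8 + 245*H) - R = (-2/147 + 5*H/12) - R = -2/147 - R + 5*H/12)
L(-210, -30) + x(-110, 41) = -16 + (-2/147 - 1*(-110) + (5/12)*41) = -16 + (-2/147 + 110 + 205/12) = -16 + 74717/588 = 65309/588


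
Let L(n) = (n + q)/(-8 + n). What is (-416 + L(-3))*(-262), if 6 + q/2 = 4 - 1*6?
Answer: 1193934/11 ≈ 1.0854e+5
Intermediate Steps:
q = -16 (q = -12 + 2*(4 - 1*6) = -12 + 2*(4 - 6) = -12 + 2*(-2) = -12 - 4 = -16)
L(n) = (-16 + n)/(-8 + n) (L(n) = (n - 16)/(-8 + n) = (-16 + n)/(-8 + n))
(-416 + L(-3))*(-262) = (-416 + (-16 - 3)/(-8 - 3))*(-262) = (-416 - 19/(-11))*(-262) = (-416 - 1/11*(-19))*(-262) = (-416 + 19/11)*(-262) = -4557/11*(-262) = 1193934/11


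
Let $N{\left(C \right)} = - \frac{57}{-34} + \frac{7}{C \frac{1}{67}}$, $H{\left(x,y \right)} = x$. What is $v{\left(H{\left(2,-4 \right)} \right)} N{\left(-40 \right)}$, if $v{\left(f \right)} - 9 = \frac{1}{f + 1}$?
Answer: $- \frac{47831}{510} \approx -93.786$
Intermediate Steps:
$v{\left(f \right)} = 9 + \frac{1}{1 + f}$ ($v{\left(f \right)} = 9 + \frac{1}{f + 1} = 9 + \frac{1}{1 + f}$)
$N{\left(C \right)} = \frac{57}{34} + \frac{469}{C}$ ($N{\left(C \right)} = \left(-57\right) \left(- \frac{1}{34}\right) + \frac{7}{C \frac{1}{67}} = \frac{57}{34} + \frac{7}{\frac{1}{67} C} = \frac{57}{34} + 7 \frac{67}{C} = \frac{57}{34} + \frac{469}{C}$)
$v{\left(H{\left(2,-4 \right)} \right)} N{\left(-40 \right)} = \frac{10 + 9 \cdot 2}{1 + 2} \left(\frac{57}{34} + \frac{469}{-40}\right) = \frac{10 + 18}{3} \left(\frac{57}{34} + 469 \left(- \frac{1}{40}\right)\right) = \frac{1}{3} \cdot 28 \left(\frac{57}{34} - \frac{469}{40}\right) = \frac{28}{3} \left(- \frac{6833}{680}\right) = - \frac{47831}{510}$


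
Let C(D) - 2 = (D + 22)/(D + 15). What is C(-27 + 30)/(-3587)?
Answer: -61/64566 ≈ -0.00094477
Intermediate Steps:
C(D) = 2 + (22 + D)/(15 + D) (C(D) = 2 + (D + 22)/(D + 15) = 2 + (22 + D)/(15 + D))
C(-27 + 30)/(-3587) = ((52 + 3*(-27 + 30))/(15 + (-27 + 30)))/(-3587) = ((52 + 3*3)/(15 + 3))*(-1/3587) = ((52 + 9)/18)*(-1/3587) = ((1/18)*61)*(-1/3587) = (61/18)*(-1/3587) = -61/64566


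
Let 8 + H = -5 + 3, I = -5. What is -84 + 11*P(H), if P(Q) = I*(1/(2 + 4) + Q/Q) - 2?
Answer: -1021/6 ≈ -170.17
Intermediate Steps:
H = -10 (H = -8 + (-5 + 3) = -8 - 2 = -10)
P(Q) = -47/6 (P(Q) = -5*(1/(2 + 4) + Q/Q) - 2 = -5*(1/6 + 1) - 2 = -5*(1*(⅙) + 1) - 2 = -5*(⅙ + 1) - 2 = -5*7/6 - 2 = -35/6 - 2 = -47/6)
-84 + 11*P(H) = -84 + 11*(-47/6) = -84 - 517/6 = -1021/6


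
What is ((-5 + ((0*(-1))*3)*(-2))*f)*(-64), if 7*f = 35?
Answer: 1600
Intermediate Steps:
f = 5 (f = (⅐)*35 = 5)
((-5 + ((0*(-1))*3)*(-2))*f)*(-64) = ((-5 + ((0*(-1))*3)*(-2))*5)*(-64) = ((-5 + (0*3)*(-2))*5)*(-64) = ((-5 + 0*(-2))*5)*(-64) = ((-5 + 0)*5)*(-64) = -5*5*(-64) = -25*(-64) = 1600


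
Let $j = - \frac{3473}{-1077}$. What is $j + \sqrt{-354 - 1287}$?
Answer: $\frac{3473}{1077} + i \sqrt{1641} \approx 3.2247 + 40.509 i$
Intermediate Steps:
$j = \frac{3473}{1077}$ ($j = \left(-3473\right) \left(- \frac{1}{1077}\right) = \frac{3473}{1077} \approx 3.2247$)
$j + \sqrt{-354 - 1287} = \frac{3473}{1077} + \sqrt{-354 - 1287} = \frac{3473}{1077} + \sqrt{-1641} = \frac{3473}{1077} + i \sqrt{1641}$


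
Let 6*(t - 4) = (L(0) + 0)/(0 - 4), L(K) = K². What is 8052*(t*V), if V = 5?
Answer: 161040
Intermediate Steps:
t = 4 (t = 4 + ((0² + 0)/(0 - 4))/6 = 4 + ((0 + 0)/(-4))/6 = 4 + (0*(-¼))/6 = 4 + (⅙)*0 = 4 + 0 = 4)
8052*(t*V) = 8052*(4*5) = 8052*20 = 161040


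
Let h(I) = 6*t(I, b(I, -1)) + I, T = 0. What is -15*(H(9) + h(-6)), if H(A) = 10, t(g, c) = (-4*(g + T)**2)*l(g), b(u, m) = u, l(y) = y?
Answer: -77820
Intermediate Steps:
t(g, c) = -4*g**3 (t(g, c) = (-4*(g + 0)**2)*g = (-4*g**2)*g = -4*g**3)
h(I) = I - 24*I**3 (h(I) = 6*(-4*I**3) + I = -24*I**3 + I = I - 24*I**3)
-15*(H(9) + h(-6)) = -15*(10 + (-6 - 24*(-6)**3)) = -15*(10 + (-6 - 24*(-216))) = -15*(10 + (-6 + 5184)) = -15*(10 + 5178) = -15*5188 = -77820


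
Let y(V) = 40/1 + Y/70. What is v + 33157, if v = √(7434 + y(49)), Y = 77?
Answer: 33157 + √747510/10 ≈ 33243.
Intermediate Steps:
y(V) = 411/10 (y(V) = 40/1 + 77/70 = 40*1 + 77*(1/70) = 40 + 11/10 = 411/10)
v = √747510/10 (v = √(7434 + 411/10) = √(74751/10) = √747510/10 ≈ 86.459)
v + 33157 = √747510/10 + 33157 = 33157 + √747510/10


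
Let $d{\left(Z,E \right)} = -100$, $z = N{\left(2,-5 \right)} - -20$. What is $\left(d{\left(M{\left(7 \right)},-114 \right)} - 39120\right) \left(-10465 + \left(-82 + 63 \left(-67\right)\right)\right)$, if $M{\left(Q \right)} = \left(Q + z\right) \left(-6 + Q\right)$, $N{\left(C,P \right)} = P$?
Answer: $579200960$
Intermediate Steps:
$z = 15$ ($z = -5 - -20 = -5 + 20 = 15$)
$M{\left(Q \right)} = \left(-6 + Q\right) \left(15 + Q\right)$ ($M{\left(Q \right)} = \left(Q + 15\right) \left(-6 + Q\right) = \left(15 + Q\right) \left(-6 + Q\right) = \left(-6 + Q\right) \left(15 + Q\right)$)
$\left(d{\left(M{\left(7 \right)},-114 \right)} - 39120\right) \left(-10465 + \left(-82 + 63 \left(-67\right)\right)\right) = \left(-100 - 39120\right) \left(-10465 + \left(-82 + 63 \left(-67\right)\right)\right) = - 39220 \left(-10465 - 4303\right) = \left(-39220\right) \left(-14768\right) = 579200960$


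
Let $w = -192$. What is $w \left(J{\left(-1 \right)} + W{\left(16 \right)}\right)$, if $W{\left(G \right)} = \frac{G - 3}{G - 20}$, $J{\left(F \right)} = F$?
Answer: $816$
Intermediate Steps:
$W{\left(G \right)} = \frac{-3 + G}{-20 + G}$
$w \left(J{\left(-1 \right)} + W{\left(16 \right)}\right) = - 192 \left(-1 + \frac{-3 + 16}{-20 + 16}\right) = - 192 \left(-1 + \frac{1}{-4} \cdot 13\right) = - 192 \left(-1 - \frac{13}{4}\right) = \left(-192\right) \left(- \frac{17}{4}\right) = 816$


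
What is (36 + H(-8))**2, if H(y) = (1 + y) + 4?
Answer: 1089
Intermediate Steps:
H(y) = 5 + y
(36 + H(-8))**2 = (36 + (5 - 8))**2 = (36 - 3)**2 = 33**2 = 1089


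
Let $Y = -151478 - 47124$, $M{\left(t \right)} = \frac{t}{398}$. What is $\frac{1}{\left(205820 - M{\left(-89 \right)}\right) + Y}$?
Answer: $\frac{398}{2872853} \approx 0.00013854$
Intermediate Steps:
$M{\left(t \right)} = \frac{t}{398}$ ($M{\left(t \right)} = t \frac{1}{398} = \frac{t}{398}$)
$Y = -198602$
$\frac{1}{\left(205820 - M{\left(-89 \right)}\right) + Y} = \frac{1}{\left(205820 - \frac{1}{398} \left(-89\right)\right) - 198602} = \frac{1}{\left(205820 - - \frac{89}{398}\right) - 198602} = \frac{1}{\left(205820 + \frac{89}{398}\right) - 198602} = \frac{1}{\frac{81916449}{398} - 198602} = \frac{1}{\frac{2872853}{398}} = \frac{398}{2872853}$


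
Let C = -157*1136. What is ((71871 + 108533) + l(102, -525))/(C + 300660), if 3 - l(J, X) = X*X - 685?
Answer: -94533/122308 ≈ -0.77291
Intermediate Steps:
C = -178352
l(J, X) = 688 - X**2 (l(J, X) = 3 - (X*X - 685) = 3 - (X**2 - 685) = 3 - (-685 + X**2) = 3 + (685 - X**2) = 688 - X**2)
((71871 + 108533) + l(102, -525))/(C + 300660) = ((71871 + 108533) + (688 - 1*(-525)**2))/(-178352 + 300660) = (180404 + (688 - 1*275625))/122308 = (180404 + (688 - 275625))*(1/122308) = (180404 - 274937)*(1/122308) = -94533*1/122308 = -94533/122308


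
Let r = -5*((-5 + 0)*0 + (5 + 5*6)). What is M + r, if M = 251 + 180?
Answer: 256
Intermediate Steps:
r = -175 (r = -5*(-5*0 + (5 + 30)) = -5*(0 + 35) = -5*35 = -175)
M = 431
M + r = 431 - 175 = 256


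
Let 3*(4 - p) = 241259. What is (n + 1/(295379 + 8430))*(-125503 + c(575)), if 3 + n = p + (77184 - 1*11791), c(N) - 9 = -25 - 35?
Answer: 156312427682060/82857 ≈ 1.8865e+9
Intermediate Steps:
p = -241247/3 (p = 4 - ⅓*241259 = 4 - 241259/3 = -241247/3 ≈ -80416.)
c(N) = -51 (c(N) = 9 + (-25 - 35) = 9 - 60 = -51)
n = -45077/3 (n = -3 + (-241247/3 + (77184 - 1*11791)) = -3 + (-241247/3 + (77184 - 11791)) = -3 + (-241247/3 + 65393) = -3 - 45068/3 = -45077/3 ≈ -15026.)
(n + 1/(295379 + 8430))*(-125503 + c(575)) = (-45077/3 + 1/(295379 + 8430))*(-125503 - 51) = (-45077/3 + 1/303809)*(-125554) = -13694798290/911427*(-125554) = 156312427682060/82857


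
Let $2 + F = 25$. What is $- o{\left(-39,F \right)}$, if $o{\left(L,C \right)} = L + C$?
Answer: $16$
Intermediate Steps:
$F = 23$ ($F = -2 + 25 = 23$)
$o{\left(L,C \right)} = C + L$
$- o{\left(-39,F \right)} = - (23 - 39) = \left(-1\right) \left(-16\right) = 16$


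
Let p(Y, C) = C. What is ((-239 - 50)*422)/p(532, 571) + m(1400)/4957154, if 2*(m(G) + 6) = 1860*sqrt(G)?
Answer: -302282295479/1415267467 + 4650*sqrt(14)/2478577 ≈ -213.58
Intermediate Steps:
m(G) = -6 + 930*sqrt(G) (m(G) = -6 + (1860*sqrt(G))/2 = -6 + 930*sqrt(G))
((-239 - 50)*422)/p(532, 571) + m(1400)/4957154 = ((-239 - 50)*422)/571 + (-6 + 930*sqrt(1400))/4957154 = -289*422*(1/571) + (-6 + 930*(10*sqrt(14)))*(1/4957154) = -121958*1/571 + (-6 + 9300*sqrt(14))*(1/4957154) = -121958/571 + (-3/2478577 + 4650*sqrt(14)/2478577) = -302282295479/1415267467 + 4650*sqrt(14)/2478577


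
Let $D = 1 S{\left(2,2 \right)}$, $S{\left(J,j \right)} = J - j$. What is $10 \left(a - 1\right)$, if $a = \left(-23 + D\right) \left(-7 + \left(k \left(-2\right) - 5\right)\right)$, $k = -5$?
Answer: $450$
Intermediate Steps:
$D = 0$ ($D = 1 \left(2 - 2\right) = 1 \cdot 0 = 0$)
$a = 46$ ($a = \left(-23 + 0\right) \left(-7 - -5\right) = - 23 \left(-7 + \left(10 - 5\right)\right) = - 23 \left(-7 + 5\right) = \left(-23\right) \left(-2\right) = 46$)
$10 \left(a - 1\right) = 10 \left(46 - 1\right) = 10 \cdot 45 = 450$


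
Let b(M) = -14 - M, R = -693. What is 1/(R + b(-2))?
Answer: -1/705 ≈ -0.0014184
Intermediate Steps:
1/(R + b(-2)) = 1/(-693 + (-14 - 1*(-2))) = 1/(-693 + (-14 + 2)) = 1/(-693 - 12) = 1/(-705) = -1/705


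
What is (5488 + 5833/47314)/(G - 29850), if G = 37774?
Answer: 259665065/374916136 ≈ 0.69259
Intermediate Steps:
(5488 + 5833/47314)/(G - 29850) = (5488 + 5833/47314)/(37774 - 29850) = (5488 + 5833*(1/47314))/7924 = (5488 + 5833/47314)*(1/7924) = (259665065/47314)*(1/7924) = 259665065/374916136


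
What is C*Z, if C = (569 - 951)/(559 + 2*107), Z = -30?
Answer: 11460/773 ≈ 14.825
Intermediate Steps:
C = -382/773 (C = -382/(559 + 214) = -382/773 ≈ -0.49418)
C*Z = -382/773*(-30) = 11460/773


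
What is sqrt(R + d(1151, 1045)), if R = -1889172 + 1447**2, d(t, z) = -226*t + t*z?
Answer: sqrt(1147306) ≈ 1071.1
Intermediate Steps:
R = 204637 (R = -1889172 + 2093809 = 204637)
sqrt(R + d(1151, 1045)) = sqrt(204637 + 1151*(-226 + 1045)) = sqrt(204637 + 1151*819) = sqrt(204637 + 942669) = sqrt(1147306)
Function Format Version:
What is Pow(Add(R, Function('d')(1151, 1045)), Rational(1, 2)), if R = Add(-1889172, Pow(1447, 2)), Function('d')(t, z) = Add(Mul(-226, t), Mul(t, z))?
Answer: Pow(1147306, Rational(1, 2)) ≈ 1071.1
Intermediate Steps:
R = 204637 (R = Add(-1889172, 2093809) = 204637)
Pow(Add(R, Function('d')(1151, 1045)), Rational(1, 2)) = Pow(Add(204637, Mul(1151, Add(-226, 1045))), Rational(1, 2)) = Pow(Add(204637, Mul(1151, 819)), Rational(1, 2)) = Pow(Add(204637, 942669), Rational(1, 2)) = Pow(1147306, Rational(1, 2))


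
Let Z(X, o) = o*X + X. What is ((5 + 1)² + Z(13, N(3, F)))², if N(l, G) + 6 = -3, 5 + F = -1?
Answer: 4624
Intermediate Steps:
F = -6 (F = -5 - 1 = -6)
N(l, G) = -9 (N(l, G) = -6 - 3 = -9)
Z(X, o) = X + X*o (Z(X, o) = X*o + X = X + X*o)
((5 + 1)² + Z(13, N(3, F)))² = ((5 + 1)² + 13*(1 - 9))² = (6² + 13*(-8))² = (36 - 104)² = (-68)² = 4624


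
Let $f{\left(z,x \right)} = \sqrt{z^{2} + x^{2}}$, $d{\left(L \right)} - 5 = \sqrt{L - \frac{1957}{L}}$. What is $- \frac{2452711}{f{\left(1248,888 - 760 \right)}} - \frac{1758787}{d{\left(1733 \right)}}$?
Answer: $\frac{662603885}{128609} - \frac{2452711 \sqrt{1537}}{49184} - \frac{152938 \sqrt{1300327089}}{128609} \approx -39685.0$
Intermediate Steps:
$d{\left(L \right)} = 5 + \sqrt{L - \frac{1957}{L}}$
$f{\left(z,x \right)} = \sqrt{x^{2} + z^{2}}$
$- \frac{2452711}{f{\left(1248,888 - 760 \right)}} - \frac{1758787}{d{\left(1733 \right)}} = - \frac{2452711}{\sqrt{\left(888 - 760\right)^{2} + 1248^{2}}} - \frac{1758787}{5 + \sqrt{1733 - \frac{1957}{1733}}} = - \frac{2452711}{\sqrt{\left(888 - 760\right)^{2} + 1557504}} - \frac{1758787}{5 + \sqrt{1733 - \frac{1957}{1733}}} = - \frac{2452711}{\sqrt{128^{2} + 1557504}} - \frac{1758787}{5 + \sqrt{1733 - \frac{1957}{1733}}} = - \frac{2452711}{\sqrt{16384 + 1557504}} - \frac{1758787}{5 + \sqrt{\frac{3001332}{1733}}} = - \frac{2452711}{\sqrt{1573888}} - \frac{1758787}{5 + \frac{2 \sqrt{1300327089}}{1733}} = - \frac{2452711}{32 \sqrt{1537}} - \frac{1758787}{5 + \frac{2 \sqrt{1300327089}}{1733}} = - 2452711 \frac{\sqrt{1537}}{49184} - \frac{1758787}{5 + \frac{2 \sqrt{1300327089}}{1733}} = - \frac{2452711 \sqrt{1537}}{49184} - \frac{1758787}{5 + \frac{2 \sqrt{1300327089}}{1733}} = - \frac{1758787}{5 + \frac{2 \sqrt{1300327089}}{1733}} - \frac{2452711 \sqrt{1537}}{49184}$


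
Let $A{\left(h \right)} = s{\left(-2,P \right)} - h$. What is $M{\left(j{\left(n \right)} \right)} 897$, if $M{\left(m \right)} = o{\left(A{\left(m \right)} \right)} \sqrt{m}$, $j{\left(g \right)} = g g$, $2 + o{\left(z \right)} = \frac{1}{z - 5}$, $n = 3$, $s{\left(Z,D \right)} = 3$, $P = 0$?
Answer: $- \frac{61893}{11} \approx -5626.6$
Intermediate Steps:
$A{\left(h \right)} = 3 - h$
$o{\left(z \right)} = -2 + \frac{1}{-5 + z}$ ($o{\left(z \right)} = -2 + \frac{1}{z - 5} = -2 + \frac{1}{-5 + z}$)
$j{\left(g \right)} = g^{2}$
$M{\left(m \right)} = \frac{\sqrt{m} \left(5 + 2 m\right)}{-2 - m}$ ($M{\left(m \right)} = \frac{11 - 2 \left(3 - m\right)}{-5 - \left(-3 + m\right)} \sqrt{m} = \frac{11 + \left(-6 + 2 m\right)}{-2 - m} \sqrt{m} = \frac{5 + 2 m}{-2 - m} \sqrt{m} = \frac{\sqrt{m} \left(5 + 2 m\right)}{-2 - m}$)
$M{\left(j{\left(n \right)} \right)} 897 = \frac{\sqrt{3^{2}} \left(-5 - 2 \cdot 3^{2}\right)}{2 + 3^{2}} \cdot 897 = \frac{\sqrt{9} \left(-5 - 18\right)}{2 + 9} \cdot 897 = \frac{3 \left(-5 - 18\right)}{11} \cdot 897 = 3 \cdot \frac{1}{11} \left(-23\right) 897 = \left(- \frac{69}{11}\right) 897 = - \frac{61893}{11}$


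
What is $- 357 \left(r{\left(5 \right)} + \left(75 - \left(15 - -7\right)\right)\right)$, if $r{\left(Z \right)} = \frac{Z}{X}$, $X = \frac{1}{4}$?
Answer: $-26061$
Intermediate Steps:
$X = \frac{1}{4} \approx 0.25$
$r{\left(Z \right)} = 4 Z$ ($r{\left(Z \right)} = Z \frac{1}{\frac{1}{4}} = Z 4 = 4 Z$)
$- 357 \left(r{\left(5 \right)} + \left(75 - \left(15 - -7\right)\right)\right) = - 357 \left(4 \cdot 5 + \left(75 - \left(15 - -7\right)\right)\right) = - 357 \left(20 + \left(75 - \left(15 + 7\right)\right)\right) = - 357 \left(20 + \left(75 - 22\right)\right) = - 357 \left(20 + 53\right) = \left(-357\right) 73 = -26061$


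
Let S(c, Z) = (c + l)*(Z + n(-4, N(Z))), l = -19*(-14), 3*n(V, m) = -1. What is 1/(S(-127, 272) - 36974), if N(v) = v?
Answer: 3/2363 ≈ 0.0012696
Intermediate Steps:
n(V, m) = -⅓ (n(V, m) = (⅓)*(-1) = -⅓)
l = 266
S(c, Z) = (266 + c)*(-⅓ + Z) (S(c, Z) = (c + 266)*(Z - ⅓) = (266 + c)*(-⅓ + Z))
1/(S(-127, 272) - 36974) = 1/((-266/3 + 266*272 - ⅓*(-127) + 272*(-127)) - 36974) = 1/((-266/3 + 72352 + 127/3 - 34544) - 36974) = 1/(113285/3 - 36974) = 1/(2363/3) = 3/2363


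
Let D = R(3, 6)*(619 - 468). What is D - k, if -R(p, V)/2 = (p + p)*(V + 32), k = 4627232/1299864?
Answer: -11188507852/162483 ≈ -68860.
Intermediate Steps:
k = 578404/162483 (k = 4627232*(1/1299864) = 578404/162483 ≈ 3.5598)
R(p, V) = -4*p*(32 + V) (R(p, V) = -2*(p + p)*(V + 32) = -2*2*p*(32 + V) = -4*p*(32 + V))
D = -68856 (D = (-4*3*(32 + 6))*(619 - 468) = -4*3*38*151 = -456*151 = -68856)
D - k = -68856 - 1*578404/162483 = -68856 - 578404/162483 = -11188507852/162483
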